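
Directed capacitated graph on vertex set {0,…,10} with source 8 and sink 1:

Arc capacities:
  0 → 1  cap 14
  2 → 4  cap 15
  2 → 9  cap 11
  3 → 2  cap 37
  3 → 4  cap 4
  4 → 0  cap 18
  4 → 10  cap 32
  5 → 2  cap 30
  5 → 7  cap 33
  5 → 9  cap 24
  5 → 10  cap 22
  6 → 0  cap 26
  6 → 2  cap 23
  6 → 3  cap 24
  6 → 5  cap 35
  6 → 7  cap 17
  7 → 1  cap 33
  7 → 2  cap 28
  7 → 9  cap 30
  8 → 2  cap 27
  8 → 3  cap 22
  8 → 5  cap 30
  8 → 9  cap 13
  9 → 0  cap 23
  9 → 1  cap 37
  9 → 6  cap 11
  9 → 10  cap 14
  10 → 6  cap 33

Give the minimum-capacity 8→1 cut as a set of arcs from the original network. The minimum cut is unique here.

augment #1: 8→9→1 push 13
augment #2: 8→2→9→1 push 11
augment #3: 8→5→7→1 push 30
augment #4: 8→2→4→0→1 push 14
augment #5: 8→2→4→10→6→7→1 push 1
augment #6: 8→3→4→10→6→7→1 push 2
augment #7: 8→3→4→10→6→5→9→1 push 2
max flow = 73; residual-reachable set from 8 gives S-side
cut edges (S→T): {(2,4), (2,9), (3,4), (8,5), (8,9)} total cap 73

Min-cut arcs: {(2,4), (2,9), (3,4), (8,5), (8,9)} (total capacity 73)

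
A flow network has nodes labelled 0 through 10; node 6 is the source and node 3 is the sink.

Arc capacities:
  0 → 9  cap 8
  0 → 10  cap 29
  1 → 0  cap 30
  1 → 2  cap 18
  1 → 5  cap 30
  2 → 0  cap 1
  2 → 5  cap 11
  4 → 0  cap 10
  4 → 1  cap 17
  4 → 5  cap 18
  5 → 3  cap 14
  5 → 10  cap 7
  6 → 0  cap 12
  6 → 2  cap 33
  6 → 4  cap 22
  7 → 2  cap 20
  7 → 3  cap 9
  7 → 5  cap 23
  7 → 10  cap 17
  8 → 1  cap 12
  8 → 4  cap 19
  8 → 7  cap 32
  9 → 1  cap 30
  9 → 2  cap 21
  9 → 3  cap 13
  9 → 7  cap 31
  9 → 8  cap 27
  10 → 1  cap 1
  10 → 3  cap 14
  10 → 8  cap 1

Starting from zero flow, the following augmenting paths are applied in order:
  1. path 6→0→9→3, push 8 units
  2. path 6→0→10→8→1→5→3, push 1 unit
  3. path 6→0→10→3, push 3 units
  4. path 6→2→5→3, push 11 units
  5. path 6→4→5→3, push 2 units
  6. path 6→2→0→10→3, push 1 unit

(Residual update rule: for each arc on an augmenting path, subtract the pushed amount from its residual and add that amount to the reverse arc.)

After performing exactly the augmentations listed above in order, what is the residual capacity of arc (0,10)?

Residual capacity of (0,10): 24

after path 1 (6→0→9→3, push 8): res(0,10)=29
after path 2 (6→0→10→8→1→5→3, push 1): res(0,10)=28
after path 3 (6→0→10→3, push 3): res(0,10)=25
after path 4 (6→2→5→3, push 11): res(0,10)=25
after path 5 (6→4→5→3, push 2): res(0,10)=25
after path 6 (6→2→0→10→3, push 1): res(0,10)=24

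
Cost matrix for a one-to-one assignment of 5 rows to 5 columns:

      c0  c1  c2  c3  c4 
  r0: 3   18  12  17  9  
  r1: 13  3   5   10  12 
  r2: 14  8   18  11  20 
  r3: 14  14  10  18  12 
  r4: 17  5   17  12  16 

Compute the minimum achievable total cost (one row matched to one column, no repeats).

Minimum assignment cost: 36

optimal assignment: row0→col0 (cost 3), row1→col2 (cost 5), row2→col3 (cost 11), row3→col4 (cost 12), row4→col1 (cost 5)
total = 3 + 5 + 11 + 12 + 5 = 36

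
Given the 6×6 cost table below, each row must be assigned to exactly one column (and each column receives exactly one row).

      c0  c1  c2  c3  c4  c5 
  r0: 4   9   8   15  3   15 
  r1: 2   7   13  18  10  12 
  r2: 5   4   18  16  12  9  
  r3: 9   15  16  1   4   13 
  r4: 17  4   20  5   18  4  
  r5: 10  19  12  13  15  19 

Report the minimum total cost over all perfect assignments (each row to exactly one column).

optimal assignment: row0→col4 (cost 3), row1→col0 (cost 2), row2→col1 (cost 4), row3→col3 (cost 1), row4→col5 (cost 4), row5→col2 (cost 12)
total = 3 + 2 + 4 + 1 + 4 + 12 = 26

Minimum assignment cost: 26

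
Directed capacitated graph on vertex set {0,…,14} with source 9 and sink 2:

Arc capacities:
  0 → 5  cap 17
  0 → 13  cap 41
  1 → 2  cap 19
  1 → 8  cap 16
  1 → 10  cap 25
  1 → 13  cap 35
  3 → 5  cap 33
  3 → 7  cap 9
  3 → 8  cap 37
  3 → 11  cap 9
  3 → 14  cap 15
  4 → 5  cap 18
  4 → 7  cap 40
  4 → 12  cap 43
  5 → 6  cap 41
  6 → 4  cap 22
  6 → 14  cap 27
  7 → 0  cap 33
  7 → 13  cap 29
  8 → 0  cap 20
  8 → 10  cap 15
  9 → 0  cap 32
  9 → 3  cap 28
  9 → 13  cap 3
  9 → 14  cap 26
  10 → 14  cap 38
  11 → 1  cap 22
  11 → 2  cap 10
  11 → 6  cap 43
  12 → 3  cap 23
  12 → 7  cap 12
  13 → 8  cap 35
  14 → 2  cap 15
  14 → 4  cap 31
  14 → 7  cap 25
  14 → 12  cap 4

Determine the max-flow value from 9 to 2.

Maximum flow value: 24

augment #1: 9→14→2 bottleneck 15, total now 15
augment #2: 9→3→11→2 bottleneck 9, total now 24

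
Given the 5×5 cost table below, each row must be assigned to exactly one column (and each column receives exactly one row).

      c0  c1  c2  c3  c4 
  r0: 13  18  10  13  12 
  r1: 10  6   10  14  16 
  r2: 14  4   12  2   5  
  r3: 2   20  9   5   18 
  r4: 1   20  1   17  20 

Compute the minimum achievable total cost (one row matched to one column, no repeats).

optimal assignment: row0→col4 (cost 12), row1→col1 (cost 6), row2→col3 (cost 2), row3→col0 (cost 2), row4→col2 (cost 1)
total = 12 + 6 + 2 + 2 + 1 = 23

Minimum assignment cost: 23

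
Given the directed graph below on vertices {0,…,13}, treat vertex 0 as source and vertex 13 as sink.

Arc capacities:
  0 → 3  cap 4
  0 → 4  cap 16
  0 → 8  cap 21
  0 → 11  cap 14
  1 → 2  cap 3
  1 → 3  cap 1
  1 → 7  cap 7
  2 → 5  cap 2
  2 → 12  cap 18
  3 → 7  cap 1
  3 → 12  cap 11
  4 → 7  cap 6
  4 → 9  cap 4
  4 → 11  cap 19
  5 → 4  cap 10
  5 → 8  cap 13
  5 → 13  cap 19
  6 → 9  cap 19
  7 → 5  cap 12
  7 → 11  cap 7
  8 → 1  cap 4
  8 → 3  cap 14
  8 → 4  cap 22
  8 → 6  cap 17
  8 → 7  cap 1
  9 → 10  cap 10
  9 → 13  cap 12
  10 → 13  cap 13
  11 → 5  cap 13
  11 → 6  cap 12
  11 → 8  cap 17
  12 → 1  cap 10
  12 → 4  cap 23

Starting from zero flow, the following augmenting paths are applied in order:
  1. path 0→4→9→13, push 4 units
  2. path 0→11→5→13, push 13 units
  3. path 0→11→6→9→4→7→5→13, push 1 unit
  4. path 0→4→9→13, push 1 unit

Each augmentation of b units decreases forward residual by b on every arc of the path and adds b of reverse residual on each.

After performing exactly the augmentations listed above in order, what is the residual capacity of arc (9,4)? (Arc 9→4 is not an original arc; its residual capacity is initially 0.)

Residual capacity of (9,4): 4

after path 1 (0→4→9→13, push 4): res(9,4)=4
after path 2 (0→11→5→13, push 13): res(9,4)=4
after path 3 (0→11→6→9→4→7→5→13, push 1): res(9,4)=3
after path 4 (0→4→9→13, push 1): res(9,4)=4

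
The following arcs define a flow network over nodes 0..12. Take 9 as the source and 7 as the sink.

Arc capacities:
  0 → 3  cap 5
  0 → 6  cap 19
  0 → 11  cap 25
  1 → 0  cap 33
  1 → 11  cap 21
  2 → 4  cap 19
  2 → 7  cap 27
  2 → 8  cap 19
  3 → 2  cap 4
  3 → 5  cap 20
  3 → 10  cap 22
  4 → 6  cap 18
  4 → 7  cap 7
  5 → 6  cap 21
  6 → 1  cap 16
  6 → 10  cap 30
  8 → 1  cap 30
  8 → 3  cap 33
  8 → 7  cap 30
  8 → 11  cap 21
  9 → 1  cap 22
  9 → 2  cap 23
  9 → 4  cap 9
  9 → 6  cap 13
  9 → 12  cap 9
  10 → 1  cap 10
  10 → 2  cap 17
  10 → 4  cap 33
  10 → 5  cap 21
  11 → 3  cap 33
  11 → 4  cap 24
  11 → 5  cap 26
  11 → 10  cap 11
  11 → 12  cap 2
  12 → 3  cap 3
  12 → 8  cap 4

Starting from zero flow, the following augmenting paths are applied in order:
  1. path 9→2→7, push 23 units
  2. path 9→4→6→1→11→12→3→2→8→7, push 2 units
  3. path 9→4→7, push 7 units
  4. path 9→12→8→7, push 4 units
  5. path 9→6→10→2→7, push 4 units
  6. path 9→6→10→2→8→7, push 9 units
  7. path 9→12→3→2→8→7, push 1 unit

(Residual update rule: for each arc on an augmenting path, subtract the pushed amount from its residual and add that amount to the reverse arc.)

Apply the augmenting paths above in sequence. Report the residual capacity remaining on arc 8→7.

Residual capacity of (8,7): 14

after path 1 (9→2→7, push 23): res(8,7)=30
after path 2 (9→4→6→1→11→12→3→2→8→7, push 2): res(8,7)=28
after path 3 (9→4→7, push 7): res(8,7)=28
after path 4 (9→12→8→7, push 4): res(8,7)=24
after path 5 (9→6→10→2→7, push 4): res(8,7)=24
after path 6 (9→6→10→2→8→7, push 9): res(8,7)=15
after path 7 (9→12→3→2→8→7, push 1): res(8,7)=14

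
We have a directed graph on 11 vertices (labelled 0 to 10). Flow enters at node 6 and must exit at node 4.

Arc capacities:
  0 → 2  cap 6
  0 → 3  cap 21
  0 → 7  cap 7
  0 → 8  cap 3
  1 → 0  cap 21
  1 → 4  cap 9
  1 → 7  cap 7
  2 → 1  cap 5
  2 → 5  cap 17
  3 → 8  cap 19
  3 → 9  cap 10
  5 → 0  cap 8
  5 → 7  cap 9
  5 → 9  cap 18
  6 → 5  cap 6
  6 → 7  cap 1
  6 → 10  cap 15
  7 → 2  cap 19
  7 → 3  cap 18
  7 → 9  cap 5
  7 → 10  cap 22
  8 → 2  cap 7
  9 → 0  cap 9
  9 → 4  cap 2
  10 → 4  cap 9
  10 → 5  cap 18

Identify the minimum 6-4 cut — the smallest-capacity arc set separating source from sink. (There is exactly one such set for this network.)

Min-cut arcs: {(2,1), (9,4), (10,4)} (total capacity 16)

augment #1: 6→10→4 push 9
augment #2: 6→5→9→4 push 2
augment #3: 6→7→2→1→4 push 1
augment #4: 6→5→0→2→1→4 push 4
max flow = 16; residual-reachable set from 6 gives S-side
cut edges (S→T): {(2,1), (9,4), (10,4)} total cap 16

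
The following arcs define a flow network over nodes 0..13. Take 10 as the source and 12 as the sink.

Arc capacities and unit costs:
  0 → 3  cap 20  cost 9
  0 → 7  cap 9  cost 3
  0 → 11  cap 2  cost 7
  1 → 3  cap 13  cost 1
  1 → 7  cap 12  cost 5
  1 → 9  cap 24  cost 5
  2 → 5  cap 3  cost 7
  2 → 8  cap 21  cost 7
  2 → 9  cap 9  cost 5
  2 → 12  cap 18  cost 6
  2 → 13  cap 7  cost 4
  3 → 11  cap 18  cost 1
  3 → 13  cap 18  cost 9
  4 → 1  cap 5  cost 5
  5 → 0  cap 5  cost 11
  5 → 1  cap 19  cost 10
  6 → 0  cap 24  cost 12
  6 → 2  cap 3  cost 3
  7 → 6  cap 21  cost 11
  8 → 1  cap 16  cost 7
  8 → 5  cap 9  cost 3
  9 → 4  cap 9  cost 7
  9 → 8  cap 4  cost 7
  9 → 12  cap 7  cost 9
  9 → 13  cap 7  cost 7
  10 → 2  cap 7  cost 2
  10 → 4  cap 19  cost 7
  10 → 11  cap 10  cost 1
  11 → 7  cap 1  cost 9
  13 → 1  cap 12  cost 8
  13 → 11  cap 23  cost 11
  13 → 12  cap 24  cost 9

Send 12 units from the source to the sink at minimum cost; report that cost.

shortest-cost path #1: 10→2→12 push 7 @ unit cost 8 (adds 56)
shortest-cost path #2: 10→4→1→9→12 push 5 @ unit cost 26 (adds 130)
total cost = 186

Minimum cost for 12 units: 186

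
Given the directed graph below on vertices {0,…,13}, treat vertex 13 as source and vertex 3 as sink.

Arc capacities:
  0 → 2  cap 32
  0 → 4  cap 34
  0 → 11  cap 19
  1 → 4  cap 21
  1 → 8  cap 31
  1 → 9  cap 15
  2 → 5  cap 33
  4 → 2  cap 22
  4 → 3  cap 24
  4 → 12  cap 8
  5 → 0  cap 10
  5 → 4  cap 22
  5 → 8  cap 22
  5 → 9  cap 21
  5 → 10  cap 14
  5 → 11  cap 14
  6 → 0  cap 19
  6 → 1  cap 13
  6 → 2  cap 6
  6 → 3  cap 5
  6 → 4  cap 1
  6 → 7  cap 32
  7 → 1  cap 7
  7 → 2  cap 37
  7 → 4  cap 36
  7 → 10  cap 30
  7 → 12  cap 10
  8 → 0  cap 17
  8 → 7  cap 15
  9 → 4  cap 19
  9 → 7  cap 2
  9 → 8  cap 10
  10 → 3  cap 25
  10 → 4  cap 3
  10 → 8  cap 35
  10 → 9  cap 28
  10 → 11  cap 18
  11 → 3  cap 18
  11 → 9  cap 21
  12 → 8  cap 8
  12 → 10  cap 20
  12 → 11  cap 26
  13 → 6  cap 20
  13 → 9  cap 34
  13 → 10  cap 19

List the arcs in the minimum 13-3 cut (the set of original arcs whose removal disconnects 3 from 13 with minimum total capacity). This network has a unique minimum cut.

augment #1: 13→6→3 push 5
augment #2: 13→10→3 push 19
augment #3: 13→6→4→3 push 1
augment #4: 13→9→4→3 push 19
augment #5: 13→6→0→4→3 push 4
augment #6: 13→6→0→11→3 push 10
augment #7: 13→9→7→10→3 push 2
augment #8: 13→9→8→0→11→3 push 8
augment #9: 13→9→8→7→10→3 push 2
max flow = 70; residual-reachable set from 13 gives S-side
cut edges (S→T): {(9,4), (9,7), (9,8), (13,6), (13,10)} total cap 70

Min-cut arcs: {(9,4), (9,7), (9,8), (13,6), (13,10)} (total capacity 70)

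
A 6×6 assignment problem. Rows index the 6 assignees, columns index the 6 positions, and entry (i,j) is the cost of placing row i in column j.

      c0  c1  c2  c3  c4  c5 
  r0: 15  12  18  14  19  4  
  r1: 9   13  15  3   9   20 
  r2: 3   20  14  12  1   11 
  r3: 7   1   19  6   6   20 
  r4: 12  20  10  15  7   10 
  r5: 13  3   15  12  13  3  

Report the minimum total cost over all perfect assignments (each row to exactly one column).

Minimum assignment cost: 28

optimal assignment: row0→col5 (cost 4), row1→col3 (cost 3), row2→col4 (cost 1), row3→col0 (cost 7), row4→col2 (cost 10), row5→col1 (cost 3)
total = 4 + 3 + 1 + 7 + 10 + 3 = 28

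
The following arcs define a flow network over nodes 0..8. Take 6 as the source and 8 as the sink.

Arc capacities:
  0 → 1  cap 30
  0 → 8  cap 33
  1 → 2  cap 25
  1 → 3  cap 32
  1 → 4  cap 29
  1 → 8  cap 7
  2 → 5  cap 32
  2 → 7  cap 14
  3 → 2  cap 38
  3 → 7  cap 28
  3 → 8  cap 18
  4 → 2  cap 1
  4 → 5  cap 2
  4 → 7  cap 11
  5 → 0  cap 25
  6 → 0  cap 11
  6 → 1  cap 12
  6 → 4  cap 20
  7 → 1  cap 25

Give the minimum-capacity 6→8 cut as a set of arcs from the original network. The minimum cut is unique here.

Min-cut arcs: {(4,2), (4,5), (4,7), (6,0), (6,1)} (total capacity 37)

augment #1: 6→0→8 push 11
augment #2: 6→1→8 push 7
augment #3: 6→1→3→8 push 5
augment #4: 6→4→5→0→8 push 2
augment #5: 6→4→2→5→0→8 push 1
augment #6: 6→4→7→1→3→8 push 11
max flow = 37; residual-reachable set from 6 gives S-side
cut edges (S→T): {(4,2), (4,5), (4,7), (6,0), (6,1)} total cap 37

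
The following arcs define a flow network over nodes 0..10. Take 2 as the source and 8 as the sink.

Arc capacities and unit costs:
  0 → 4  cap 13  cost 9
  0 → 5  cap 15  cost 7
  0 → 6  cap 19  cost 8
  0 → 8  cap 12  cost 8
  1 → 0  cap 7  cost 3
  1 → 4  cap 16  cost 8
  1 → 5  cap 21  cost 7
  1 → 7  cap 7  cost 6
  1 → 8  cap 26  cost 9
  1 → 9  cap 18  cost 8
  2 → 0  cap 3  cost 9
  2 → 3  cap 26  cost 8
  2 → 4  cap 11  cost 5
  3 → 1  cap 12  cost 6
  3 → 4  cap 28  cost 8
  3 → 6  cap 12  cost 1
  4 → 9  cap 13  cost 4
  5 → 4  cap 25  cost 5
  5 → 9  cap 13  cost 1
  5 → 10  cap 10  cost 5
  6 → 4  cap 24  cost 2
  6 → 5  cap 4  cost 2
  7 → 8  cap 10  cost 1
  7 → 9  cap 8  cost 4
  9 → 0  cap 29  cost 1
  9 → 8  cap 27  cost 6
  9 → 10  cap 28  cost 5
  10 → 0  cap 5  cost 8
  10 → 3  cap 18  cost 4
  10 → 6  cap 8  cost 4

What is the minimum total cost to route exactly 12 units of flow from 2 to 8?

Minimum cost for 12 units: 182

shortest-cost path #1: 2→4→9→8 push 11 @ unit cost 15 (adds 165)
shortest-cost path #2: 2→0→8 push 1 @ unit cost 17 (adds 17)
total cost = 182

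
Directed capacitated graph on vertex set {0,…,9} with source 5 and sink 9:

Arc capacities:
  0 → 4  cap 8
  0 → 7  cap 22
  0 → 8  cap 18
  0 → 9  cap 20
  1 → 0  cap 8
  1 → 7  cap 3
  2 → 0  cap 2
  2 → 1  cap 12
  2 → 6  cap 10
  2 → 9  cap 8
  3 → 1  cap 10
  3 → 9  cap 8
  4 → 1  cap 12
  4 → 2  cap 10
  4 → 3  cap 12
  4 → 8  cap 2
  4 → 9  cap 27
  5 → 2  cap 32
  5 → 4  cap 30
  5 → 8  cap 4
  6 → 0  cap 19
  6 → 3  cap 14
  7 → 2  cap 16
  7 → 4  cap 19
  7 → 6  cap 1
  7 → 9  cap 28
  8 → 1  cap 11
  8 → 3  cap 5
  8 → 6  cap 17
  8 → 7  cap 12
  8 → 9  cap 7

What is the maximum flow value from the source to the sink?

Maximum flow value: 65

augment #1: 5→2→9 bottleneck 8, total now 8
augment #2: 5→4→9 bottleneck 27, total now 35
augment #3: 5→8→9 bottleneck 4, total now 39
augment #4: 5→2→0→9 bottleneck 2, total now 41
augment #5: 5→4→3→9 bottleneck 3, total now 44
augment #6: 5→2→1→0→9 bottleneck 8, total now 52
augment #7: 5→2→1→7→9 bottleneck 3, total now 55
augment #8: 5→2→6→0→9 bottleneck 10, total now 65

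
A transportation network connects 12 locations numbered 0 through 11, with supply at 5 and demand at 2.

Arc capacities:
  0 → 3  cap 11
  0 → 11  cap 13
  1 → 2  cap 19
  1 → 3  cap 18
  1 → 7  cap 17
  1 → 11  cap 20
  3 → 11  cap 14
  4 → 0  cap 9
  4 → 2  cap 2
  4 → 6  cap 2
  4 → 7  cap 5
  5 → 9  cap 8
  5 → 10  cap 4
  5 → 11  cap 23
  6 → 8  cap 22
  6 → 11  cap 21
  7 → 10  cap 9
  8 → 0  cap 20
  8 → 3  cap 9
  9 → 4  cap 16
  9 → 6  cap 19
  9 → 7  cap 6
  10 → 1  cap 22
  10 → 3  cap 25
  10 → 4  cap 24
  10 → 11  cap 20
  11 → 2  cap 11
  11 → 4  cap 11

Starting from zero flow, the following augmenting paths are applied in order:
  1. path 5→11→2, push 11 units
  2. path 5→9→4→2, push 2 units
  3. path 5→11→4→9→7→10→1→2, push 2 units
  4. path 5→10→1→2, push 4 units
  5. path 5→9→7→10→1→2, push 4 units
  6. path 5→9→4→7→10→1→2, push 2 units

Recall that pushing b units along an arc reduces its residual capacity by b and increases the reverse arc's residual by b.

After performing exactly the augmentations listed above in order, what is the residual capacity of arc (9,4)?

Residual capacity of (9,4): 14

after path 1 (5→11→2, push 11): res(9,4)=16
after path 2 (5→9→4→2, push 2): res(9,4)=14
after path 3 (5→11→4→9→7→10→1→2, push 2): res(9,4)=16
after path 4 (5→10→1→2, push 4): res(9,4)=16
after path 5 (5→9→7→10→1→2, push 4): res(9,4)=16
after path 6 (5→9→4→7→10→1→2, push 2): res(9,4)=14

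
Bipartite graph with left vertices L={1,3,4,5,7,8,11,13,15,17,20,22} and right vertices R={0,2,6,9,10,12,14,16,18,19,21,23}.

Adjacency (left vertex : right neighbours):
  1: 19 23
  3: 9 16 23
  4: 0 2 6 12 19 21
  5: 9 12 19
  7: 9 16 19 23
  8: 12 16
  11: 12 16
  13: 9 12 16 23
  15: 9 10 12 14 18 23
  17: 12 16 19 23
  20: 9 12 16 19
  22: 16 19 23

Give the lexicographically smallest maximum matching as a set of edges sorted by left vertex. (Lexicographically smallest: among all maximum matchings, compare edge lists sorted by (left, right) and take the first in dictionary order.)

Lex-smallest maximum matching: {(1,19), (3,9), (4,0), (5,12), (7,16), (13,23), (15,10)}

|M| = 7 (so the lex-smallest maximum matching has 7 edges)
process left vertices in ascending order; for each, take the smallest-labelled available neighbour that still permits 7 edges overall, or leave it unmatched if none does
lex-smallest matching: {1-19, 3-9, 4-0, 5-12, 7-16, 13-23, 15-10}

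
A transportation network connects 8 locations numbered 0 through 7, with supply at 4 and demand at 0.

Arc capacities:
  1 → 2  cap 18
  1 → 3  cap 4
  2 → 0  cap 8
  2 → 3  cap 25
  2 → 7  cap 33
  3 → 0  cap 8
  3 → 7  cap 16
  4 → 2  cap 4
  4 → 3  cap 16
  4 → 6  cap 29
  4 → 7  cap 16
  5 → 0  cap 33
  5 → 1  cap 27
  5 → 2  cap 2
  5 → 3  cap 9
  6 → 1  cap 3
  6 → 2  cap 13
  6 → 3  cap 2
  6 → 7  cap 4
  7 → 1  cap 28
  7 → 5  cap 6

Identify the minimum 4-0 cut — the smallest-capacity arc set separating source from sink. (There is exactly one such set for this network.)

Min-cut arcs: {(2,0), (3,0), (7,5)} (total capacity 22)

augment #1: 4→2→0 push 4
augment #2: 4→3→0 push 8
augment #3: 4→6→2→0 push 4
augment #4: 4→7→5→0 push 6
max flow = 22; residual-reachable set from 4 gives S-side
cut edges (S→T): {(2,0), (3,0), (7,5)} total cap 22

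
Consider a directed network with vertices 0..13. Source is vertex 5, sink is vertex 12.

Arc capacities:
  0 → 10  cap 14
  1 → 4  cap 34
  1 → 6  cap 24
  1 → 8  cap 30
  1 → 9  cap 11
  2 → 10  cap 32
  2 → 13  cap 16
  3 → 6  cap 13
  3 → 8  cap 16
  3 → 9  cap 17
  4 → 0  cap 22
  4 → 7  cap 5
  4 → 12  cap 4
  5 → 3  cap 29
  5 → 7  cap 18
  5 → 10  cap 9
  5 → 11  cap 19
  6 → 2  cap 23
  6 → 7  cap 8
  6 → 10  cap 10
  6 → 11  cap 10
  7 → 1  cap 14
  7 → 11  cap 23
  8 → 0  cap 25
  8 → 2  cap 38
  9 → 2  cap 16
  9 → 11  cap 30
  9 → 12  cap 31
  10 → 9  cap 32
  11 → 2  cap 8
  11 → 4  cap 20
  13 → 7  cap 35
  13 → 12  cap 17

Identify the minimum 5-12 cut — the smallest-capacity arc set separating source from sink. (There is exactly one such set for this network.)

Min-cut arcs: {(2,13), (4,12), (9,12)} (total capacity 51)

augment #1: 5→3→9→12 push 17
augment #2: 5→10→9→12 push 9
augment #3: 5→11→4→12 push 4
augment #4: 5→7→1→9→12 push 5
augment #5: 5→11→2→13→12 push 8
augment #6: 5→3→6→2→13→12 push 8
max flow = 51; residual-reachable set from 5 gives S-side
cut edges (S→T): {(2,13), (4,12), (9,12)} total cap 51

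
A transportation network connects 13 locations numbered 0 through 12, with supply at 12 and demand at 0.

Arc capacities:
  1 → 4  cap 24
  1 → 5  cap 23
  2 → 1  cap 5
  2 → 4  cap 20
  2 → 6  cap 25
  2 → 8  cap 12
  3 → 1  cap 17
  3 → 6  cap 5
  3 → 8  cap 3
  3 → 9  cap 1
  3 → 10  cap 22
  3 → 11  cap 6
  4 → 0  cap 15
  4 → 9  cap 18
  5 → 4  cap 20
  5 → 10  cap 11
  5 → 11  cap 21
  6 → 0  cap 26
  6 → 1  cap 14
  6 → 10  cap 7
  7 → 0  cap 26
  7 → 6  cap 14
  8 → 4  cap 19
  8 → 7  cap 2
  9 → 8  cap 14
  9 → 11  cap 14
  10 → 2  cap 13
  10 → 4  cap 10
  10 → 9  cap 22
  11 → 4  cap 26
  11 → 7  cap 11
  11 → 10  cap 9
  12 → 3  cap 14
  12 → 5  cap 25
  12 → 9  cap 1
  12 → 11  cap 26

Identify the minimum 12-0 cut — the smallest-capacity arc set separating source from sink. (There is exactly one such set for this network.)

Min-cut arcs: {(3,6), (4,0), (8,7), (10,2), (11,7)} (total capacity 46)

augment #1: 12→3→6→0 push 5
augment #2: 12→5→4→0 push 15
augment #3: 12→11→7→0 push 11
augment #4: 12→3→8→7→0 push 2
augment #5: 12→3→10→2→6→0 push 7
augment #6: 12→5→10→2→6→0 push 6
max flow = 46; residual-reachable set from 12 gives S-side
cut edges (S→T): {(3,6), (4,0), (8,7), (10,2), (11,7)} total cap 46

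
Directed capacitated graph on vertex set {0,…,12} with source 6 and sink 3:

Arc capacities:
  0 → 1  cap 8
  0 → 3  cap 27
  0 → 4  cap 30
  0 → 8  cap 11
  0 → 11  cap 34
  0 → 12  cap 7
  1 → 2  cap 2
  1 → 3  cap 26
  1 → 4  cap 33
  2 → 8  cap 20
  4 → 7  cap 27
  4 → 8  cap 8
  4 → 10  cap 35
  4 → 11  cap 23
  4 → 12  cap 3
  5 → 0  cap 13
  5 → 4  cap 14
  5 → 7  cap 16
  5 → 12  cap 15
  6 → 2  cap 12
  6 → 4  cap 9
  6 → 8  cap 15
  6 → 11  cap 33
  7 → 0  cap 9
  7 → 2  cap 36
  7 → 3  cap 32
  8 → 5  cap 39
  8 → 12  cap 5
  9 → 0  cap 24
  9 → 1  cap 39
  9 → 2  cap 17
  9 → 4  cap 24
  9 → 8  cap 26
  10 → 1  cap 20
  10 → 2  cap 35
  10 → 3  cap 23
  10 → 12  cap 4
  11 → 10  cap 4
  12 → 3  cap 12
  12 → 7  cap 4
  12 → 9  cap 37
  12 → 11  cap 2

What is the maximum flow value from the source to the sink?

augment #1: 6→4→7→3 bottleneck 9, total now 9
augment #2: 6→8→12→3 bottleneck 5, total now 14
augment #3: 6→11→10→3 bottleneck 4, total now 18
augment #4: 6→8→5→0→3 bottleneck 10, total now 28
augment #5: 6→2→8→5→0→3 bottleneck 3, total now 31
augment #6: 6→2→8→5→7→3 bottleneck 9, total now 40

Maximum flow value: 40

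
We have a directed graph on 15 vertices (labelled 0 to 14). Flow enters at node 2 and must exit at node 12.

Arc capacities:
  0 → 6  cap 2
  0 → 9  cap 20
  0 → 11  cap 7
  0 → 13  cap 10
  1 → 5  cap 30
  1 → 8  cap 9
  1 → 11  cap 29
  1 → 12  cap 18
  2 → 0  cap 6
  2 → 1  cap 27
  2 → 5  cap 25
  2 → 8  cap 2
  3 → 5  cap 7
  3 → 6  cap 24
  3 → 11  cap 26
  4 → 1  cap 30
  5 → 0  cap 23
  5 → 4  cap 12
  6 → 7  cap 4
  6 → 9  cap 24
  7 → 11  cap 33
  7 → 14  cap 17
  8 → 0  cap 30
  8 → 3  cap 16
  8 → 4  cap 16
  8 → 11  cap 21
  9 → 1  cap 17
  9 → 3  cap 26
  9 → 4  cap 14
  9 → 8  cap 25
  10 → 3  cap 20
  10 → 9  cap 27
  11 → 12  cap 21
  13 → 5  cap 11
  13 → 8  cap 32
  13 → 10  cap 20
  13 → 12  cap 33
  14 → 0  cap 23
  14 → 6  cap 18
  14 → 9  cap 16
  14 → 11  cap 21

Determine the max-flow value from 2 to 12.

augment #1: 2→1→12 bottleneck 18, total now 18
augment #2: 2→0→11→12 bottleneck 6, total now 24
augment #3: 2→1→11→12 bottleneck 9, total now 33
augment #4: 2→8→11→12 bottleneck 2, total now 35
augment #5: 2→5→0→11→12 bottleneck 1, total now 36
augment #6: 2→5→0→13→12 bottleneck 10, total now 46
augment #7: 2→5→4→1→11→12 bottleneck 3, total now 49

Maximum flow value: 49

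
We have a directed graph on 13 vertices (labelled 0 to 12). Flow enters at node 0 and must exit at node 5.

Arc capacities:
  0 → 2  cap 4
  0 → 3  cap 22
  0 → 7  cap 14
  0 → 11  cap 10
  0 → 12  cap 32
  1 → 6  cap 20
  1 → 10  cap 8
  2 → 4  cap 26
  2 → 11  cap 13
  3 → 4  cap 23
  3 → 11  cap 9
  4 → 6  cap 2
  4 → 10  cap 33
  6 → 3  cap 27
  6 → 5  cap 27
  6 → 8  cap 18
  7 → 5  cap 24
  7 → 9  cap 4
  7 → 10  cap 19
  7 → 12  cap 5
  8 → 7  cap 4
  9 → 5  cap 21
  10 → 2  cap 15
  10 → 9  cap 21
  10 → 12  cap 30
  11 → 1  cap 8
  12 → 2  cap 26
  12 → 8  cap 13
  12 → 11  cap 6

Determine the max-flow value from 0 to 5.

Maximum flow value: 49

augment #1: 0→7→5 bottleneck 14, total now 14
augment #2: 0→2→4→6→5 bottleneck 2, total now 16
augment #3: 0→11→1→6→5 bottleneck 8, total now 24
augment #4: 0→12→8→7→5 bottleneck 4, total now 28
augment #5: 0→2→4→10→9→5 bottleneck 2, total now 30
augment #6: 0→3→4→10→9→5 bottleneck 19, total now 49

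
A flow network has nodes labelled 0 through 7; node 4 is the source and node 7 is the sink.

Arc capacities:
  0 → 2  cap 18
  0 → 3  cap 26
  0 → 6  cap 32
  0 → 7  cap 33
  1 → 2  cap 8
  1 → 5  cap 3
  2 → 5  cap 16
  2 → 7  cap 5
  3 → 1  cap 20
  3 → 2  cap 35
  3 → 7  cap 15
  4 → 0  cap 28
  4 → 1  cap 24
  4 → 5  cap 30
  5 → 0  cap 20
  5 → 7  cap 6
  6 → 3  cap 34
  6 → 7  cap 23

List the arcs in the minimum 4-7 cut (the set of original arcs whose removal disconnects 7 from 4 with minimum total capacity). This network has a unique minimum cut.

Min-cut arcs: {(2,7), (4,0), (5,0), (5,7)} (total capacity 59)

augment #1: 4→0→7 push 28
augment #2: 4→5→7 push 6
augment #3: 4→1→2→7 push 5
augment #4: 4→5→0→7 push 5
augment #5: 4→5→0→3→7 push 15
max flow = 59; residual-reachable set from 4 gives S-side
cut edges (S→T): {(2,7), (4,0), (5,0), (5,7)} total cap 59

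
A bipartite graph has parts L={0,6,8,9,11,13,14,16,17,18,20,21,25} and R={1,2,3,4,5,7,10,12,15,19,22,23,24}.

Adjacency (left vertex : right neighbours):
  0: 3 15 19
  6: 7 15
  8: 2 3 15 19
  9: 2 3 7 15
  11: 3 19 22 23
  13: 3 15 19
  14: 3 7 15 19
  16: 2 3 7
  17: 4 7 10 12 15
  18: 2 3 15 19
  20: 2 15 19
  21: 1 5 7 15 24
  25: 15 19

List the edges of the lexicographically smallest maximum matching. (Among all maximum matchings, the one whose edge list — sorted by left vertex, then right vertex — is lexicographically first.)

|M| = 8 (so the lex-smallest maximum matching has 8 edges)
process left vertices in ascending order; for each, take the smallest-labelled available neighbour that still permits 8 edges overall, or leave it unmatched if none does
lex-smallest matching: {0-3, 6-7, 8-2, 9-15, 11-22, 13-19, 17-4, 21-1}

Lex-smallest maximum matching: {(0,3), (6,7), (8,2), (9,15), (11,22), (13,19), (17,4), (21,1)}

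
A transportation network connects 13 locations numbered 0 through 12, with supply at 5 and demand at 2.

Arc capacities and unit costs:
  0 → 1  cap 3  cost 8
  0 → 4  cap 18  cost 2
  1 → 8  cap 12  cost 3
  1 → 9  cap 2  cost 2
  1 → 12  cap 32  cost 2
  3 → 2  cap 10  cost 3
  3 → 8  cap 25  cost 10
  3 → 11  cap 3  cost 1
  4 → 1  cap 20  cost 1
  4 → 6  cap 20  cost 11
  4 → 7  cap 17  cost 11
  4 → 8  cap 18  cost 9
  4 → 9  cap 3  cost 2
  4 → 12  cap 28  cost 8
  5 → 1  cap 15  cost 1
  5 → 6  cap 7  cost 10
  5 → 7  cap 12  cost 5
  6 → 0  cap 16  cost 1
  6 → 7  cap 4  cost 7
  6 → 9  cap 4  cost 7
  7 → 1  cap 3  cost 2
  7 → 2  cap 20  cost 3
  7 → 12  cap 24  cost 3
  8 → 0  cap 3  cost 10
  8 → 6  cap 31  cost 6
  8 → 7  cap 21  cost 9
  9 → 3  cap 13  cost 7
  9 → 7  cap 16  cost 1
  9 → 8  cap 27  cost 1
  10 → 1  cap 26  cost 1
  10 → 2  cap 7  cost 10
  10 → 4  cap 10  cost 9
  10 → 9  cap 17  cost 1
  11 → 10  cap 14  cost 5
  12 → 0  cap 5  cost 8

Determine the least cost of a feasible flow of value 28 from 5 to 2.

shortest-cost path #1: 5→1→9→7→2 push 2 @ unit cost 7 (adds 14)
shortest-cost path #2: 5→7→2 push 12 @ unit cost 8 (adds 96)
shortest-cost path #3: 5→1→8→7→2 push 6 @ unit cost 16 (adds 96)
shortest-cost path #4: 5→1→8→7→9→3→2 push 2 @ unit cost 22 (adds 44)
shortest-cost path #5: 5→6→0→4→9→3→2 push 3 @ unit cost 25 (adds 75)
shortest-cost path #6: 5→6→9→3→2 push 3 @ unit cost 27 (adds 81)
total cost = 406

Minimum cost for 28 units: 406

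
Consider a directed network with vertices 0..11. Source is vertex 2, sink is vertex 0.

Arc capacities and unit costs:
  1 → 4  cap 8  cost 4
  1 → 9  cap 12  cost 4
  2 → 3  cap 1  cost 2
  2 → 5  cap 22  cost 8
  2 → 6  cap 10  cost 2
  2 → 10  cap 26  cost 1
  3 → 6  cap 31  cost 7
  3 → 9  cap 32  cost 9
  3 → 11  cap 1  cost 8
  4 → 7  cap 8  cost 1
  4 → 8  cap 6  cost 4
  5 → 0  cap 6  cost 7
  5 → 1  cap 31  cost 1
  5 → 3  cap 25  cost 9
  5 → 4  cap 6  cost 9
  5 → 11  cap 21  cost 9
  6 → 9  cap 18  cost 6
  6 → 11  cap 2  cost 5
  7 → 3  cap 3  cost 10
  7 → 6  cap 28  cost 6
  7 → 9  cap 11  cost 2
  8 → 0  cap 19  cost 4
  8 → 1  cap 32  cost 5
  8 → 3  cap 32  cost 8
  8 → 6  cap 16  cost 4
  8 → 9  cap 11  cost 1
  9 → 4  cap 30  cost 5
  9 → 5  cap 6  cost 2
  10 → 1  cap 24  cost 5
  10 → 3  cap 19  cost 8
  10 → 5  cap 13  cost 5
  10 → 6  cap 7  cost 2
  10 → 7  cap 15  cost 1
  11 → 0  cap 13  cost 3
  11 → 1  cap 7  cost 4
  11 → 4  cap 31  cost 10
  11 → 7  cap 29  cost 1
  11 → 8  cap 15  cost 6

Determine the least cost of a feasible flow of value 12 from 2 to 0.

shortest-cost path #1: 2→6→11→0 push 2 @ unit cost 10 (adds 20)
shortest-cost path #2: 2→3→11→0 push 1 @ unit cost 13 (adds 13)
shortest-cost path #3: 2→10→5→0 push 6 @ unit cost 13 (adds 78)
shortest-cost path #4: 2→10→7→9→4→8→0 push 3 @ unit cost 17 (adds 51)
total cost = 162

Minimum cost for 12 units: 162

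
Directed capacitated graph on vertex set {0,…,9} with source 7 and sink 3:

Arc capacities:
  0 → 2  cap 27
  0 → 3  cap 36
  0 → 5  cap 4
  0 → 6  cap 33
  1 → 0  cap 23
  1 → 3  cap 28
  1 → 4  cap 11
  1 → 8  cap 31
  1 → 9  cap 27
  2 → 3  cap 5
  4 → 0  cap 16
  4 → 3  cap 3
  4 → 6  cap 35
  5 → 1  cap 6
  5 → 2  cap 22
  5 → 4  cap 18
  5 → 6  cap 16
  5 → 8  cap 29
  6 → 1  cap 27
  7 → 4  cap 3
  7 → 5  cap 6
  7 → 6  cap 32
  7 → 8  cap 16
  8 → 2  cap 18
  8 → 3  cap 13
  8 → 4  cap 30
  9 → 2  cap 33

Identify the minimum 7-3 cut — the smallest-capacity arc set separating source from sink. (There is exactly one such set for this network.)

augment #1: 7→4→3 push 3
augment #2: 7→8→3 push 13
augment #3: 7→5→1→3 push 6
augment #4: 7→6→1→3 push 22
augment #5: 7→8→2→3 push 3
augment #6: 7→6→1→0→3 push 5
max flow = 52; residual-reachable set from 7 gives S-side
cut edges (S→T): {(6,1), (7,4), (7,5), (7,8)} total cap 52

Min-cut arcs: {(6,1), (7,4), (7,5), (7,8)} (total capacity 52)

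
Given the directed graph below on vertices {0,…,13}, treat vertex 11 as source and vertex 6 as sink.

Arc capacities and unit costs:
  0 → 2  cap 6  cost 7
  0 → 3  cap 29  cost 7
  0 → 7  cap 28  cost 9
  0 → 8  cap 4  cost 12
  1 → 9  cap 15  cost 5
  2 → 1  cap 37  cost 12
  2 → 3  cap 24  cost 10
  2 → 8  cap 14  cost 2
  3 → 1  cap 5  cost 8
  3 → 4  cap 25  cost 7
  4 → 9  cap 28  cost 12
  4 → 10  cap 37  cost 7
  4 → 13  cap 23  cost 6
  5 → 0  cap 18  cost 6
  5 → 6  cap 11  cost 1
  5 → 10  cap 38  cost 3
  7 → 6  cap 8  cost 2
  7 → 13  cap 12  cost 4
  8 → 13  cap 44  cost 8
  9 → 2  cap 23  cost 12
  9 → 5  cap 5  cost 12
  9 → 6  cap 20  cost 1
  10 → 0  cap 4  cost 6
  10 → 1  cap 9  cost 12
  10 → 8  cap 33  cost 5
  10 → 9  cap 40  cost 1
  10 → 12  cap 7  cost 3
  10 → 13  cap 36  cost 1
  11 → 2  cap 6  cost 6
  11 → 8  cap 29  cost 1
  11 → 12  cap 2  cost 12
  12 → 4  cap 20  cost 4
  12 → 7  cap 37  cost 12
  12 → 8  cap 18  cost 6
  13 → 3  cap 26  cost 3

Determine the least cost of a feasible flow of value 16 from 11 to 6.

Minimum cost for 16 units: 408

shortest-cost path #1: 11→2→1→9→6 push 6 @ unit cost 24 (adds 144)
shortest-cost path #2: 11→12→4→10→9→6 push 2 @ unit cost 25 (adds 50)
shortest-cost path #3: 11→8→13→3→1→9→6 push 5 @ unit cost 26 (adds 130)
shortest-cost path #4: 11→8→13→3→4→10→9→6 push 3 @ unit cost 28 (adds 84)
total cost = 408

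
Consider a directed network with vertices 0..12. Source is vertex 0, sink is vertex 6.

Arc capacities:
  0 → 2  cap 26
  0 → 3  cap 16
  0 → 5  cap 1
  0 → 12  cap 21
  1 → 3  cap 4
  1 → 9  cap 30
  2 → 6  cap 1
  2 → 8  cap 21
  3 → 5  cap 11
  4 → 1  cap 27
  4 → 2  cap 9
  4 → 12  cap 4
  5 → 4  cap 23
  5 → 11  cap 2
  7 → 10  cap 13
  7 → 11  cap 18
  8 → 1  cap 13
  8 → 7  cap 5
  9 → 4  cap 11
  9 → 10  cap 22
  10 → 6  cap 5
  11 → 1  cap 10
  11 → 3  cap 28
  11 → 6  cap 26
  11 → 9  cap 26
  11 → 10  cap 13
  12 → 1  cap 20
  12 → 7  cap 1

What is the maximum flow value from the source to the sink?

augment #1: 0→2→6 bottleneck 1, total now 1
augment #2: 0→5→11→6 bottleneck 1, total now 2
augment #3: 0→3→5→11→6 bottleneck 1, total now 3
augment #4: 0→12→7→10→6 bottleneck 1, total now 4
augment #5: 0→2→8→7→10→6 bottleneck 4, total now 8
augment #6: 0→2→8→7→11→6 bottleneck 1, total now 9
augment #7: 0→12→1→9→10→7→11→6 bottleneck 5, total now 14

Maximum flow value: 14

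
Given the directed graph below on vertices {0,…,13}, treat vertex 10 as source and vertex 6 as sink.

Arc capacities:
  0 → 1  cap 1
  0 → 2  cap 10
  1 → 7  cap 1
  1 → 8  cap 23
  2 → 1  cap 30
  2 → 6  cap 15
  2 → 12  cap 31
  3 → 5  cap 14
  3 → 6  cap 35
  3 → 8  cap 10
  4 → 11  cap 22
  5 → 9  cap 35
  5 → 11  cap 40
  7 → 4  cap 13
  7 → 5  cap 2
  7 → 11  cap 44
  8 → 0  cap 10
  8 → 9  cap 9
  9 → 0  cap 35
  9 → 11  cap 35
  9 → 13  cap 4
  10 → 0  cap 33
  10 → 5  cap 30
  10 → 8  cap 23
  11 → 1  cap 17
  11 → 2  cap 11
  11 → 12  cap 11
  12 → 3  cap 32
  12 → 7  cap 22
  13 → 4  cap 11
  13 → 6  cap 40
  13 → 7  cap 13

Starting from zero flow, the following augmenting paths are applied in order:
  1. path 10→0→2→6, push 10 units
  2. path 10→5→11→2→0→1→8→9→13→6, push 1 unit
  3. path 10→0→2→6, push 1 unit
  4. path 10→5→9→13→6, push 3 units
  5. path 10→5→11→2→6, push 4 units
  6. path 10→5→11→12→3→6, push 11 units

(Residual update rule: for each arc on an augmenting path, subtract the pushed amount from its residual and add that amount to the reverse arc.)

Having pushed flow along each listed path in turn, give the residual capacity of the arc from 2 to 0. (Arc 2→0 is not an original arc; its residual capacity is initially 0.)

after path 1 (10→0→2→6, push 10): res(2,0)=10
after path 2 (10→5→11→2→0→1→8→9→13→6, push 1): res(2,0)=9
after path 3 (10→0→2→6, push 1): res(2,0)=10
after path 4 (10→5→9→13→6, push 3): res(2,0)=10
after path 5 (10→5→11→2→6, push 4): res(2,0)=10
after path 6 (10→5→11→12→3→6, push 11): res(2,0)=10

Residual capacity of (2,0): 10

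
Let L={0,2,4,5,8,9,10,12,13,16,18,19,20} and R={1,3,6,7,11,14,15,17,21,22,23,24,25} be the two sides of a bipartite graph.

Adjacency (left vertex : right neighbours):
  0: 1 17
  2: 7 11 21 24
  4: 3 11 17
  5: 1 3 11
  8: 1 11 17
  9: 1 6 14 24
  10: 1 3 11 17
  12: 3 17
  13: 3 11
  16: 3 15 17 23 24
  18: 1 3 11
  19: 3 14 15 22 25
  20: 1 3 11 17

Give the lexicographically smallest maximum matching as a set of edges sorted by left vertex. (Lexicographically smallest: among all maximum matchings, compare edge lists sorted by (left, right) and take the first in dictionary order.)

Lex-smallest maximum matching: {(0,1), (2,7), (4,3), (5,11), (8,17), (9,6), (16,15), (19,14)}

|M| = 8 (so the lex-smallest maximum matching has 8 edges)
process left vertices in ascending order; for each, take the smallest-labelled available neighbour that still permits 8 edges overall, or leave it unmatched if none does
lex-smallest matching: {0-1, 2-7, 4-3, 5-11, 8-17, 9-6, 16-15, 19-14}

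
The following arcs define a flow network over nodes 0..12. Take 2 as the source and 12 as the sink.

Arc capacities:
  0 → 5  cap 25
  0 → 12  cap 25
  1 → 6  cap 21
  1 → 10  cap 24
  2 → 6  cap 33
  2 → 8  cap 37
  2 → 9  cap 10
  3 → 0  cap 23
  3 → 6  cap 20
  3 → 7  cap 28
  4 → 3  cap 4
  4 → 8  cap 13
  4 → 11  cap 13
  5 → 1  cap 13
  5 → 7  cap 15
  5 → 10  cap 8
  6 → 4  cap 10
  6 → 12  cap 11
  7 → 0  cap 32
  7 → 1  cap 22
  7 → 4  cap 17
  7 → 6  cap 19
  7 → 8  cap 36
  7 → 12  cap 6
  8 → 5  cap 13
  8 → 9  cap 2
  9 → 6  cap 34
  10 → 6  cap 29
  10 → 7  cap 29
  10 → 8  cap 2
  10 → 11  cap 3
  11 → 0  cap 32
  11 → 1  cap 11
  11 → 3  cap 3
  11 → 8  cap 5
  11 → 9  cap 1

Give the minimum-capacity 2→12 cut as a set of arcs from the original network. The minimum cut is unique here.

augment #1: 2→6→12 push 11
augment #2: 2→8→5→7→12 push 6
augment #3: 2→6→4→3→0→12 push 4
augment #4: 2→6→4→11→0→12 push 6
augment #5: 2→8→5→7→0→12 push 7
max flow = 34; residual-reachable set from 2 gives S-side
cut edges (S→T): {(6,4), (6,12), (8,5)} total cap 34

Min-cut arcs: {(6,4), (6,12), (8,5)} (total capacity 34)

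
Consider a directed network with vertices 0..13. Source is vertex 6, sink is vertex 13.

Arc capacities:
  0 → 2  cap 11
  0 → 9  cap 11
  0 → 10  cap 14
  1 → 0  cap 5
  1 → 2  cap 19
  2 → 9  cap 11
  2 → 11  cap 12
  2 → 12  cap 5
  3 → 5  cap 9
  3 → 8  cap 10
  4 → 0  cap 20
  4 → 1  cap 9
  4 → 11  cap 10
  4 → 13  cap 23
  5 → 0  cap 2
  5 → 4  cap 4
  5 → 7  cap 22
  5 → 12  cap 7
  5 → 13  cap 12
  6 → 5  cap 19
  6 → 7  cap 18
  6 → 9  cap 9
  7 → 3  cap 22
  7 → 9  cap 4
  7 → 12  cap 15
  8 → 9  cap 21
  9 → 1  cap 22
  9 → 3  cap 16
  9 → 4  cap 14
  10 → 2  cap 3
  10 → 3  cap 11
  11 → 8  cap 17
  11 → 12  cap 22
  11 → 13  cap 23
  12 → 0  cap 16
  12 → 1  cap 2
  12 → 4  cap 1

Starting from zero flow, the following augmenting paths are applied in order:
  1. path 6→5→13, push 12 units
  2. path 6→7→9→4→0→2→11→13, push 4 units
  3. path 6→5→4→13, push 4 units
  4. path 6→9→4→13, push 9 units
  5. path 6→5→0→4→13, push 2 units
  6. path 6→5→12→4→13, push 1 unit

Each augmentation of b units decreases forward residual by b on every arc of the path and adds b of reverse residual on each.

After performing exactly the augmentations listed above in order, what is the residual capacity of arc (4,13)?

Residual capacity of (4,13): 7

after path 1 (6→5→13, push 12): res(4,13)=23
after path 2 (6→7→9→4→0→2→11→13, push 4): res(4,13)=23
after path 3 (6→5→4→13, push 4): res(4,13)=19
after path 4 (6→9→4→13, push 9): res(4,13)=10
after path 5 (6→5→0→4→13, push 2): res(4,13)=8
after path 6 (6→5→12→4→13, push 1): res(4,13)=7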